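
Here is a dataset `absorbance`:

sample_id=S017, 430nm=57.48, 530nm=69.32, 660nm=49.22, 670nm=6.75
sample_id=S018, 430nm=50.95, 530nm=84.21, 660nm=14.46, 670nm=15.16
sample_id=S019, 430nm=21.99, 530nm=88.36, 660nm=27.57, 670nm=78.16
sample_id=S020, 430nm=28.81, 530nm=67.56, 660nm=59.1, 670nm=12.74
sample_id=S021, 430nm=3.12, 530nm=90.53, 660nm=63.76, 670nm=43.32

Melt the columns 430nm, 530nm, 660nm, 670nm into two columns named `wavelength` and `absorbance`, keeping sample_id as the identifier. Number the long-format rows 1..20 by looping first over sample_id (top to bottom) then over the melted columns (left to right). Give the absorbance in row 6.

84.21

20 rows total (5 × 4). Row 6: index ⌊(6-1)/4⌋ = 1 into sample_id → S018; (6-1) mod 4 = 1 into the melted columns → 530nm.
So row 6 is (S018, 530nm, 84.21); absorbance = 84.21.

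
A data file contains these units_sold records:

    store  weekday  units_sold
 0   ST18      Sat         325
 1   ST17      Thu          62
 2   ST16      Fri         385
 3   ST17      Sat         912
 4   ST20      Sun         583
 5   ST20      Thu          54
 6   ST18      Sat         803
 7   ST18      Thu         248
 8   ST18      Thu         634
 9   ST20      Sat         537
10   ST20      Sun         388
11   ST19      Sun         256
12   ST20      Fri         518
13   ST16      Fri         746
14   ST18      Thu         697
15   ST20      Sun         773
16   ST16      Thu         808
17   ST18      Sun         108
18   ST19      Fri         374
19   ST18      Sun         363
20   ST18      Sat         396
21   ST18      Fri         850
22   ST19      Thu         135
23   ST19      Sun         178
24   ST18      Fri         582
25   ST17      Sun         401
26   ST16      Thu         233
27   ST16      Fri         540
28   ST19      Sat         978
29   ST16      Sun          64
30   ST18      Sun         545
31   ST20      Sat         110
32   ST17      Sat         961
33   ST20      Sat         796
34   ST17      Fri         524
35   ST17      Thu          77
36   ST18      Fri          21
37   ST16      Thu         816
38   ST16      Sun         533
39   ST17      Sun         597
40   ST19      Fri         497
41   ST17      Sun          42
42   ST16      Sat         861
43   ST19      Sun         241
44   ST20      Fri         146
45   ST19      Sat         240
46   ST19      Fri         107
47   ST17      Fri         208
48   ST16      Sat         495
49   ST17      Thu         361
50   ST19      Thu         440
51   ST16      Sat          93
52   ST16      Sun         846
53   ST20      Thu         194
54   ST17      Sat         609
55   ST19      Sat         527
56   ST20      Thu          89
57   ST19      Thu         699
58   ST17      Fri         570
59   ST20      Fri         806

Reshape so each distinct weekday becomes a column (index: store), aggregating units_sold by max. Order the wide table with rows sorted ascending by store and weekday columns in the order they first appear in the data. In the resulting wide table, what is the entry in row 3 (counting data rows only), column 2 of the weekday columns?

With rows sorted ascending by store, row 3 is store=ST18. weekday columns in first-appearance order: Sat, Thu, Fri, Sun; column 2 is Thu.
Long rows with store=ST18, weekday=Thu: max(248, 634, 697) = 697.

697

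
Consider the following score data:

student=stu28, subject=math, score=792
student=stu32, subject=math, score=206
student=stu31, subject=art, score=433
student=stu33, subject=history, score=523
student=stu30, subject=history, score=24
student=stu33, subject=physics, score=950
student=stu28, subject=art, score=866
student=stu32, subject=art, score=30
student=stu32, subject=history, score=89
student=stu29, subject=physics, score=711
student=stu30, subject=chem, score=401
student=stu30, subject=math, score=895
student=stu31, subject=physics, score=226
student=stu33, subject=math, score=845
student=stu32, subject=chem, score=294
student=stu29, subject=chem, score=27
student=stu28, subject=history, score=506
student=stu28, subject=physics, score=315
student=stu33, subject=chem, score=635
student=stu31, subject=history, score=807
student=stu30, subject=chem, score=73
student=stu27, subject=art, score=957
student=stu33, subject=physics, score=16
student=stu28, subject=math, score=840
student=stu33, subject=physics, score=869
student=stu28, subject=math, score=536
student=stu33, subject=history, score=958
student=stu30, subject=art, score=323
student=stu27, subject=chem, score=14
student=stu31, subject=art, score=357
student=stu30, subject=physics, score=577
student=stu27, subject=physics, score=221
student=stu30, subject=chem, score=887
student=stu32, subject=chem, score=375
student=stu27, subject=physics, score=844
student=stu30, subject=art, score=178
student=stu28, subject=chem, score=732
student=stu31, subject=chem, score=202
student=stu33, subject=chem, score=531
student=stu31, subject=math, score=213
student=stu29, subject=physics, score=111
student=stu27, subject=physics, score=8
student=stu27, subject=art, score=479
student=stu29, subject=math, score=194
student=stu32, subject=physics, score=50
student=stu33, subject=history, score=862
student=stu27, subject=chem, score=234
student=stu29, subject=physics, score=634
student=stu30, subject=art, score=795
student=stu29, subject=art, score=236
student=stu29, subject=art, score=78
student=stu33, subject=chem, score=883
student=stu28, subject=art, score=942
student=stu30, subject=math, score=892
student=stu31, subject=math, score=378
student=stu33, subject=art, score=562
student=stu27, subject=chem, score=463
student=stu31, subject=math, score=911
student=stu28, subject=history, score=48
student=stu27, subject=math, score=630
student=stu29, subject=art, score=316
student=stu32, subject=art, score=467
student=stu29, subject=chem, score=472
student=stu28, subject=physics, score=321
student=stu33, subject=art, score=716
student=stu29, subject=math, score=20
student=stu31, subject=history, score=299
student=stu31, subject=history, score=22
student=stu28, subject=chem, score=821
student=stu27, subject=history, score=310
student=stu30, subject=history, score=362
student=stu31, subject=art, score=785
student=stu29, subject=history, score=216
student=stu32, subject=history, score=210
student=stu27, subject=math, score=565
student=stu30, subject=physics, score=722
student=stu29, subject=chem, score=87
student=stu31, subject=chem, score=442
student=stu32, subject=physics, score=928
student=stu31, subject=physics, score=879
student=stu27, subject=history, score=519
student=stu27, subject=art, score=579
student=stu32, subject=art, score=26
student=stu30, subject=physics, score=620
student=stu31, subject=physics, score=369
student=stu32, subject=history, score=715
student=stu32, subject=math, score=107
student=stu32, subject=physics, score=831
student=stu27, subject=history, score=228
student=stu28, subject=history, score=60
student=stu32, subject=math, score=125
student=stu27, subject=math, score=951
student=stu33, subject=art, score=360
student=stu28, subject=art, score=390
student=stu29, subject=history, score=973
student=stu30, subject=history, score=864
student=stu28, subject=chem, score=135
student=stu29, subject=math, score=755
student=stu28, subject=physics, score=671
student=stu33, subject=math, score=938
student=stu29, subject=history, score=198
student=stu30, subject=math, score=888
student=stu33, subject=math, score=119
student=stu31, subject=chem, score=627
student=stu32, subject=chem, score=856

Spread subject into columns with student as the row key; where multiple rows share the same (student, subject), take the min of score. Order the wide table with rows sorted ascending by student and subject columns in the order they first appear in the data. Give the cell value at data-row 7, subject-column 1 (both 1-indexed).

With rows sorted ascending by student, row 7 is student=stu33. subject columns in first-appearance order: math, art, history, physics, chem; column 1 is math.
Long rows with student=stu33, subject=math: min(845, 938, 119) = 119.

119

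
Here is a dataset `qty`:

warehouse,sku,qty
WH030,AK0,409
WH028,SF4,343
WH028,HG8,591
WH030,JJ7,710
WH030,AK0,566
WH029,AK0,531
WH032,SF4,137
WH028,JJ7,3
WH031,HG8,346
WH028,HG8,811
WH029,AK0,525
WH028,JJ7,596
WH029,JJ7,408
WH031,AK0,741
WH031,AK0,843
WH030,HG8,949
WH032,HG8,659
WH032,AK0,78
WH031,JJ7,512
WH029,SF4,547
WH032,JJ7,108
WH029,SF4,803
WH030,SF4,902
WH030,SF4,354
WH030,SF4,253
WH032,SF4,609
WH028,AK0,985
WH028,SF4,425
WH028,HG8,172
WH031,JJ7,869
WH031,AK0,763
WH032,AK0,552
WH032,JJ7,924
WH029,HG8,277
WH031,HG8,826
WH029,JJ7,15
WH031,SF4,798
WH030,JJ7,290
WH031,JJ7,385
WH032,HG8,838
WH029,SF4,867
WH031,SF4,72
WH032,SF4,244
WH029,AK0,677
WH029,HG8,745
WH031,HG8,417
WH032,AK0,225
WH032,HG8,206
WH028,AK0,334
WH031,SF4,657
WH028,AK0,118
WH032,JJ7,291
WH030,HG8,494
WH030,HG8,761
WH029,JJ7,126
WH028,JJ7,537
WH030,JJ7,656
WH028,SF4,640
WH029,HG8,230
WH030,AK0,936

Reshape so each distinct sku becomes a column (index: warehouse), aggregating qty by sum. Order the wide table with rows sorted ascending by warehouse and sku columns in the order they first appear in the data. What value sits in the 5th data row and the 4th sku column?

1323

With rows sorted ascending by warehouse, row 5 is warehouse=WH032. sku columns in first-appearance order: AK0, SF4, HG8, JJ7; column 4 is JJ7.
Long rows with warehouse=WH032, sku=JJ7: 108 + 924 + 291 = 1323.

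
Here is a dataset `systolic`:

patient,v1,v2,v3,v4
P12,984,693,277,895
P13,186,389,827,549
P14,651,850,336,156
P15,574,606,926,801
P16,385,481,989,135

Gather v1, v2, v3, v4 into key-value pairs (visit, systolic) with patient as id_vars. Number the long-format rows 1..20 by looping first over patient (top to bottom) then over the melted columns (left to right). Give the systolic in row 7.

20 rows total (5 × 4). Row 7: index ⌊(7-1)/4⌋ = 1 into patient → P13; (7-1) mod 4 = 2 into the melted columns → v3.
So row 7 is (P13, v3, 827); systolic = 827.

827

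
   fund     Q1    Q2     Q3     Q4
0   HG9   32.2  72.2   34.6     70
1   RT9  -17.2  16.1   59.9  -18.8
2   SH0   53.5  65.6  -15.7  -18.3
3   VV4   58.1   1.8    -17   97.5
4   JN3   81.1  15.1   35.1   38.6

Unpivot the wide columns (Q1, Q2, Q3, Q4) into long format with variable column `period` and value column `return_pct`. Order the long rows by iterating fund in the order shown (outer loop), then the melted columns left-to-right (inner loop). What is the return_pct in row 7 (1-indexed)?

59.9

20 rows total (5 × 4). Row 7: index ⌊(7-1)/4⌋ = 1 into fund → RT9; (7-1) mod 4 = 2 into the melted columns → Q3.
So row 7 is (RT9, Q3, 59.9); return_pct = 59.9.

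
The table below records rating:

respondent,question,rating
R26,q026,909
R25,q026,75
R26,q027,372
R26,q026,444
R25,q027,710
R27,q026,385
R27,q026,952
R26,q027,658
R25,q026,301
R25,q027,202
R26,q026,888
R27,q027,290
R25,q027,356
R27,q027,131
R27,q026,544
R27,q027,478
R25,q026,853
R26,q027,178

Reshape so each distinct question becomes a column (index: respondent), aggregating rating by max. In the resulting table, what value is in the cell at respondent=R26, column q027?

658

Rows with respondent=R26 and question=q027: rating values are 372, 658, 178.
max(372, 658, 178) = 658.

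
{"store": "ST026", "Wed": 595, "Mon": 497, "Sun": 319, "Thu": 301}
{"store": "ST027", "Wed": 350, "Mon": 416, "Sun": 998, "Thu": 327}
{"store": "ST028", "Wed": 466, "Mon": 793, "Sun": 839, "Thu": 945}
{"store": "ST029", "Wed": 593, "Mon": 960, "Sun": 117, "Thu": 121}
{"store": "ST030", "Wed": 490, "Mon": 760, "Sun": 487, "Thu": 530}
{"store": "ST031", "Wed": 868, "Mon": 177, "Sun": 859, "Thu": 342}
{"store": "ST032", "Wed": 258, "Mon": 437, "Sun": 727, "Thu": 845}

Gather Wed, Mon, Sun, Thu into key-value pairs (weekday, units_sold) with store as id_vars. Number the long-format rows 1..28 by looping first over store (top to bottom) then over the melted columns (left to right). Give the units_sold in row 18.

28 rows total (7 × 4). Row 18: index ⌊(18-1)/4⌋ = 4 into store → ST030; (18-1) mod 4 = 1 into the melted columns → Mon.
So row 18 is (ST030, Mon, 760); units_sold = 760.

760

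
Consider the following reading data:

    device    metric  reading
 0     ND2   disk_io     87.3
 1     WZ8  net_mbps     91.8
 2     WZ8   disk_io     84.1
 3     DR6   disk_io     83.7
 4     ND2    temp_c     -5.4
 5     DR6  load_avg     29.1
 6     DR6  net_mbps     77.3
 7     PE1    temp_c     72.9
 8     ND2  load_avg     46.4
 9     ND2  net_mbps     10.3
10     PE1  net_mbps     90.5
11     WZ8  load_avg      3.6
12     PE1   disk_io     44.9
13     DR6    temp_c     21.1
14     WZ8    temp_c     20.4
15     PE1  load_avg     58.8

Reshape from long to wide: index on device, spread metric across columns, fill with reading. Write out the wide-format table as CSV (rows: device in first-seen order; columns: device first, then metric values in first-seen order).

device,disk_io,net_mbps,temp_c,load_avg
ND2,87.3,10.3,-5.4,46.4
WZ8,84.1,91.8,20.4,3.6
DR6,83.7,77.3,21.1,29.1
PE1,44.9,90.5,72.9,58.8

Columns: device plus the 4 distinct metric values (disk_io, net_mbps, temp_c, load_avg).
For example, row ND2 column disk_io takes reading=87.3 from the long row (ND2, disk_io).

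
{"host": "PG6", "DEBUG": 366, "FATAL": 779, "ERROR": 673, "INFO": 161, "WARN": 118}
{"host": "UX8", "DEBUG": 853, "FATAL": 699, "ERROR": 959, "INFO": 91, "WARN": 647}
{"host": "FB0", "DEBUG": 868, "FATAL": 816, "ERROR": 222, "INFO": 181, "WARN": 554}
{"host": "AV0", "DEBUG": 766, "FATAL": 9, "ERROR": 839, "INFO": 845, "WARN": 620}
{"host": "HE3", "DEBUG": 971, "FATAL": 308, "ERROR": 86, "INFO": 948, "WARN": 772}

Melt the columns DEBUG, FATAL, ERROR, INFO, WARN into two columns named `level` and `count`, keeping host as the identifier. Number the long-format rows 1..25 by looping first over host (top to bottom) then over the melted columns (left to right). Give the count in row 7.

699

25 rows total (5 × 5). Row 7: index ⌊(7-1)/5⌋ = 1 into host → UX8; (7-1) mod 5 = 1 into the melted columns → FATAL.
So row 7 is (UX8, FATAL, 699); count = 699.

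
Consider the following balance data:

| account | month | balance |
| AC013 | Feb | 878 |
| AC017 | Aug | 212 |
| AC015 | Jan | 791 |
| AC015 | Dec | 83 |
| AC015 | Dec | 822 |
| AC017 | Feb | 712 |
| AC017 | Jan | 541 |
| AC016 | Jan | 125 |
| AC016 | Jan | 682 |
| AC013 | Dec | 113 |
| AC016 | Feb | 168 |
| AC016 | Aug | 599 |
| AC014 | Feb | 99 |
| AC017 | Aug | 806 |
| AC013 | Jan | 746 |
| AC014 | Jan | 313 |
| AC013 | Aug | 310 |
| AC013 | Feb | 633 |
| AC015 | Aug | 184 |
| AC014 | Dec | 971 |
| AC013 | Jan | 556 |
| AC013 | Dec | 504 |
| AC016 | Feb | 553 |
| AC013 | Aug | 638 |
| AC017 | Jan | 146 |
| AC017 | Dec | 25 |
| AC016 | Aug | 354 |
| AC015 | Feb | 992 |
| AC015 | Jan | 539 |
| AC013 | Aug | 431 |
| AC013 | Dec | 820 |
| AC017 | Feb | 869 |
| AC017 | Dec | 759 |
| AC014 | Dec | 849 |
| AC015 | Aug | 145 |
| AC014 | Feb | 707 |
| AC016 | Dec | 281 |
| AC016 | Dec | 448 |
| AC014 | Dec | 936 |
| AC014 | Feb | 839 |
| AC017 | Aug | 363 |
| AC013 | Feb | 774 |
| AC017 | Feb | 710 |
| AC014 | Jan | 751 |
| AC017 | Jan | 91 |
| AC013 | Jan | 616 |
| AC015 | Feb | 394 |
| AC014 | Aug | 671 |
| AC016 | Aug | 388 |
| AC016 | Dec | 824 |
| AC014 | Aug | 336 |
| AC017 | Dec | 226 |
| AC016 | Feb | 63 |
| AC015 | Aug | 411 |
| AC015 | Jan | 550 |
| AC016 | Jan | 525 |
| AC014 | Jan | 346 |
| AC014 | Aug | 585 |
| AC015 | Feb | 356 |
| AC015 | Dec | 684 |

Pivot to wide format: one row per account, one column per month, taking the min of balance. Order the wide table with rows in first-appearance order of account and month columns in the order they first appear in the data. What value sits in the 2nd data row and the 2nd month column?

212

With rows in first-appearance order of account, row 2 is account=AC017. month columns in first-appearance order: Feb, Aug, Jan, Dec; column 2 is Aug.
Long rows with account=AC017, month=Aug: min(212, 806, 363) = 212.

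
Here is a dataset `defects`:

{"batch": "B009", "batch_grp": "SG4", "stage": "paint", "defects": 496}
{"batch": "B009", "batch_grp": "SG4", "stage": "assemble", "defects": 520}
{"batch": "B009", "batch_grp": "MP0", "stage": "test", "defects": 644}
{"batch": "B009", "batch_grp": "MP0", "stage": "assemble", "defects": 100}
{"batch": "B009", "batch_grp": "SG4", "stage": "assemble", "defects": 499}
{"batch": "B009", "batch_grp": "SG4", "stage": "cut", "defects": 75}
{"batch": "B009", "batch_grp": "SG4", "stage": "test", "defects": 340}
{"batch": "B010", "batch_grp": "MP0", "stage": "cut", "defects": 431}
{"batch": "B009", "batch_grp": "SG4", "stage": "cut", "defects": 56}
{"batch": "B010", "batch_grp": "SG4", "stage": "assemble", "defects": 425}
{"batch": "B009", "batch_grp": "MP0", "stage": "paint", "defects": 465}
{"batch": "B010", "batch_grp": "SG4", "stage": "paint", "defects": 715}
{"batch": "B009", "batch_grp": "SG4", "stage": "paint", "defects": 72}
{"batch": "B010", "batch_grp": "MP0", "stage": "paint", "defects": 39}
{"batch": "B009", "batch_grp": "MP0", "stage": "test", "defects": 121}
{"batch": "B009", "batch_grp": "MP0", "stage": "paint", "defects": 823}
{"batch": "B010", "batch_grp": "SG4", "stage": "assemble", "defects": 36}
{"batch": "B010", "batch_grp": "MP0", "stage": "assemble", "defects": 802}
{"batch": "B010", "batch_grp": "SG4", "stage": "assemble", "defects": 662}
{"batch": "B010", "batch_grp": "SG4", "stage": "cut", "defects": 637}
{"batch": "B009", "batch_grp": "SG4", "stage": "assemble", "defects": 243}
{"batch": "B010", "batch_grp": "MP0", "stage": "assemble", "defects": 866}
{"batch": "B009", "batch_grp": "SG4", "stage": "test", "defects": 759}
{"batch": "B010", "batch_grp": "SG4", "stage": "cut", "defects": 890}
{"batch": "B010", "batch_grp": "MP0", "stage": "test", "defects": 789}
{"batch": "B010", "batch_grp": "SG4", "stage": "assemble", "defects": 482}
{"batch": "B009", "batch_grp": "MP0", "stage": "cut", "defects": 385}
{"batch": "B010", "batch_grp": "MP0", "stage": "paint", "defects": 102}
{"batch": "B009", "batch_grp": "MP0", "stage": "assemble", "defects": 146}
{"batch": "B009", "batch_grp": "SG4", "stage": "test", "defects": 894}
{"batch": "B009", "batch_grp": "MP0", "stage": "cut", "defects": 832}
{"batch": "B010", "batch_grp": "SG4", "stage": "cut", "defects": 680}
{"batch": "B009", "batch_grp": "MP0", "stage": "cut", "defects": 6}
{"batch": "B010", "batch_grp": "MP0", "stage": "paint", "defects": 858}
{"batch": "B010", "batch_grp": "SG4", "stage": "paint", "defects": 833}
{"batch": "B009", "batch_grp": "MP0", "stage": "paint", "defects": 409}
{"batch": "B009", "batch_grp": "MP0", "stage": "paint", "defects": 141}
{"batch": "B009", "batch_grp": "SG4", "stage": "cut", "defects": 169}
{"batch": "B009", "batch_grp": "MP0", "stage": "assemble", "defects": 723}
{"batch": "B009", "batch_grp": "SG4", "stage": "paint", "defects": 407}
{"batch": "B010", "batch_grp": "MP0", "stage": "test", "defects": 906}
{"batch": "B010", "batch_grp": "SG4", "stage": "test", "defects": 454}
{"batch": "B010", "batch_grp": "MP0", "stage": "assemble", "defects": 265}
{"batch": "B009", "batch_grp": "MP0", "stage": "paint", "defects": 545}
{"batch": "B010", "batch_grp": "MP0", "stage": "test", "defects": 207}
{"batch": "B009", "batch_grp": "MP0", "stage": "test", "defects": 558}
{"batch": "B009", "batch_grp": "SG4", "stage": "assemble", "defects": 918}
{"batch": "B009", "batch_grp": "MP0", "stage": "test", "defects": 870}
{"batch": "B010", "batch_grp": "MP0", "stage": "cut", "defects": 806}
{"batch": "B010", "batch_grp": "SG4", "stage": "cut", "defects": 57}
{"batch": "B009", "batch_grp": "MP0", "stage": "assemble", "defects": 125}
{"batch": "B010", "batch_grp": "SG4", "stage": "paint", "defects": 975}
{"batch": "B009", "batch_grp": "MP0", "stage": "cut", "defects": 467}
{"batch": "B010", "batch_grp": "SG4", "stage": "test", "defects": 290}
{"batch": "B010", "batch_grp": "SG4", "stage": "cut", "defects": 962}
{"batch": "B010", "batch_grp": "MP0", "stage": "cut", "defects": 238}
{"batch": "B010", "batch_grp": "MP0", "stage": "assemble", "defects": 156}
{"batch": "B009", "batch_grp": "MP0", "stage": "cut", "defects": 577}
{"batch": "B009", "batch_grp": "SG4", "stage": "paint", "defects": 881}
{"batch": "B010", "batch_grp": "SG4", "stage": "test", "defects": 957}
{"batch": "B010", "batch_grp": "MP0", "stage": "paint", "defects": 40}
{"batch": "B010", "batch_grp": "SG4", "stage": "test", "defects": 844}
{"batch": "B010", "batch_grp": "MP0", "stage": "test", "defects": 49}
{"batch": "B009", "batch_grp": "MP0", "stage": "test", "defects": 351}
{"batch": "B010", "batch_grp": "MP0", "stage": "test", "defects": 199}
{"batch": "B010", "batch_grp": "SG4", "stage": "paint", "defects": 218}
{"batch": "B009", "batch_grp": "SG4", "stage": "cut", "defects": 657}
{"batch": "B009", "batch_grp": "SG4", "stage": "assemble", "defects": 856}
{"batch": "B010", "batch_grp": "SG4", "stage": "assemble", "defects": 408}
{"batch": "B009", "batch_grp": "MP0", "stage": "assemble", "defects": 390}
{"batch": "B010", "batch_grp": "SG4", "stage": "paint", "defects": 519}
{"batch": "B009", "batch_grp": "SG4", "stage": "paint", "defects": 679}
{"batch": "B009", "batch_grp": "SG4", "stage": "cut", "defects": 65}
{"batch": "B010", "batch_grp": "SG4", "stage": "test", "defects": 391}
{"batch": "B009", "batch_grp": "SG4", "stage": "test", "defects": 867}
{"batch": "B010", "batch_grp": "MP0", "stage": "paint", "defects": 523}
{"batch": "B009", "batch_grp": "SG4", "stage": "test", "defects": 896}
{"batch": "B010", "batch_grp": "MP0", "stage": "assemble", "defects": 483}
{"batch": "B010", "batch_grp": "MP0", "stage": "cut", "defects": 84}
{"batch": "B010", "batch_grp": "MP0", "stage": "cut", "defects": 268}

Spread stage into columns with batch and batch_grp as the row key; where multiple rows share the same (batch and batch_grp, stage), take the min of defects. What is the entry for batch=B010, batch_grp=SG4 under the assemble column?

Rows with batch=B010, batch_grp=SG4 and stage=assemble: defects values are 425, 36, 662, 482, 408.
min(425, 36, 662, 482, 408) = 36.

36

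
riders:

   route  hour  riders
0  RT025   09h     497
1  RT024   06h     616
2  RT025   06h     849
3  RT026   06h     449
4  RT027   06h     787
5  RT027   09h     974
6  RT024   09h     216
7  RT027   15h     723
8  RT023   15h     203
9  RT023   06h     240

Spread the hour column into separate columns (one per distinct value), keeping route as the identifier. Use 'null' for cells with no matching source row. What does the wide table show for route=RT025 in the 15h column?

null

No long-format row has route=RT025 and hour=15h, so the cell is null.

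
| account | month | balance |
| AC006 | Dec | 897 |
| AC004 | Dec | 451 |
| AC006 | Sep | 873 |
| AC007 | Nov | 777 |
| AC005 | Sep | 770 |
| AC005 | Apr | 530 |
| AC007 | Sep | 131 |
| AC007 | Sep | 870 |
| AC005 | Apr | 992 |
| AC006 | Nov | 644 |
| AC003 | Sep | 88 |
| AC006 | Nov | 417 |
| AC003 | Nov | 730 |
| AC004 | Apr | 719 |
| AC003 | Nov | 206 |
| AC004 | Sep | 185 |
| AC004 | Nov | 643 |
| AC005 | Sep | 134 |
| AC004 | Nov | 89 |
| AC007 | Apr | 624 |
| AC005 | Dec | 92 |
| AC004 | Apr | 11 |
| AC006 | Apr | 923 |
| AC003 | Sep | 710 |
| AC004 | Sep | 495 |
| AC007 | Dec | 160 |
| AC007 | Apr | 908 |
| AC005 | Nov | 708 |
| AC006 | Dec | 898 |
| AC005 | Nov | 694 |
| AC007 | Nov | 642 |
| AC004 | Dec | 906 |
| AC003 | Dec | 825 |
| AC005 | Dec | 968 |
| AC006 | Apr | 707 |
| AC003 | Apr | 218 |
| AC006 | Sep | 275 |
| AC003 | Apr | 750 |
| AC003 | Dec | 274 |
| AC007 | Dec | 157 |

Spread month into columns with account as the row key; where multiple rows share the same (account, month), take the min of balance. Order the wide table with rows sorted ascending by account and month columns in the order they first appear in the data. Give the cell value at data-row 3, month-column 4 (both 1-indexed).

With rows sorted ascending by account, row 3 is account=AC005. month columns in first-appearance order: Dec, Sep, Nov, Apr; column 4 is Apr.
Long rows with account=AC005, month=Apr: min(530, 992) = 530.

530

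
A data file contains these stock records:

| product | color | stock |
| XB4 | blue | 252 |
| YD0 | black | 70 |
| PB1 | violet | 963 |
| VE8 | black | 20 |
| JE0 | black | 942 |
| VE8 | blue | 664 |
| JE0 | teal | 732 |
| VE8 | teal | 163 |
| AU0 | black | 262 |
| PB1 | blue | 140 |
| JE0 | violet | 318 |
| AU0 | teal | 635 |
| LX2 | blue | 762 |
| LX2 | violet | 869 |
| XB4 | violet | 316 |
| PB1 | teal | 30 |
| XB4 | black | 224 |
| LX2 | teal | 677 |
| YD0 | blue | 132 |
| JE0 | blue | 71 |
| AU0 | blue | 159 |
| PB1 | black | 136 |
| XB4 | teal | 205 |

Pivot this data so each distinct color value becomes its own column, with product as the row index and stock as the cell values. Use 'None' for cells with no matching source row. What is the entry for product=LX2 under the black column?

None

No long-format row has product=LX2 and color=black, so the cell is None.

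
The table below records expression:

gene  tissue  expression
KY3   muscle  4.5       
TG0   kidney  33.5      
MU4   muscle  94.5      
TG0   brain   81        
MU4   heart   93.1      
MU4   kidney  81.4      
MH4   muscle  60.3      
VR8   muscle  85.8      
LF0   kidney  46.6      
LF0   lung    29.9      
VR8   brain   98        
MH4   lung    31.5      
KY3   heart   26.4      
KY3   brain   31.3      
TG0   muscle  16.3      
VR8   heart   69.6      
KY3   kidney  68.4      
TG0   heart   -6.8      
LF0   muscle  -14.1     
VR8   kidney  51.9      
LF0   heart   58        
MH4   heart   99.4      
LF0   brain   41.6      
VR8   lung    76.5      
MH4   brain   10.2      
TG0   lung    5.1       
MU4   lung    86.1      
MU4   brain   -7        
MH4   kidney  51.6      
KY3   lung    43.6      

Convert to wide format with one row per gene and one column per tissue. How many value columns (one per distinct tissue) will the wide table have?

5 distinct tissue values: lung, brain, kidney, heart, muscle.

5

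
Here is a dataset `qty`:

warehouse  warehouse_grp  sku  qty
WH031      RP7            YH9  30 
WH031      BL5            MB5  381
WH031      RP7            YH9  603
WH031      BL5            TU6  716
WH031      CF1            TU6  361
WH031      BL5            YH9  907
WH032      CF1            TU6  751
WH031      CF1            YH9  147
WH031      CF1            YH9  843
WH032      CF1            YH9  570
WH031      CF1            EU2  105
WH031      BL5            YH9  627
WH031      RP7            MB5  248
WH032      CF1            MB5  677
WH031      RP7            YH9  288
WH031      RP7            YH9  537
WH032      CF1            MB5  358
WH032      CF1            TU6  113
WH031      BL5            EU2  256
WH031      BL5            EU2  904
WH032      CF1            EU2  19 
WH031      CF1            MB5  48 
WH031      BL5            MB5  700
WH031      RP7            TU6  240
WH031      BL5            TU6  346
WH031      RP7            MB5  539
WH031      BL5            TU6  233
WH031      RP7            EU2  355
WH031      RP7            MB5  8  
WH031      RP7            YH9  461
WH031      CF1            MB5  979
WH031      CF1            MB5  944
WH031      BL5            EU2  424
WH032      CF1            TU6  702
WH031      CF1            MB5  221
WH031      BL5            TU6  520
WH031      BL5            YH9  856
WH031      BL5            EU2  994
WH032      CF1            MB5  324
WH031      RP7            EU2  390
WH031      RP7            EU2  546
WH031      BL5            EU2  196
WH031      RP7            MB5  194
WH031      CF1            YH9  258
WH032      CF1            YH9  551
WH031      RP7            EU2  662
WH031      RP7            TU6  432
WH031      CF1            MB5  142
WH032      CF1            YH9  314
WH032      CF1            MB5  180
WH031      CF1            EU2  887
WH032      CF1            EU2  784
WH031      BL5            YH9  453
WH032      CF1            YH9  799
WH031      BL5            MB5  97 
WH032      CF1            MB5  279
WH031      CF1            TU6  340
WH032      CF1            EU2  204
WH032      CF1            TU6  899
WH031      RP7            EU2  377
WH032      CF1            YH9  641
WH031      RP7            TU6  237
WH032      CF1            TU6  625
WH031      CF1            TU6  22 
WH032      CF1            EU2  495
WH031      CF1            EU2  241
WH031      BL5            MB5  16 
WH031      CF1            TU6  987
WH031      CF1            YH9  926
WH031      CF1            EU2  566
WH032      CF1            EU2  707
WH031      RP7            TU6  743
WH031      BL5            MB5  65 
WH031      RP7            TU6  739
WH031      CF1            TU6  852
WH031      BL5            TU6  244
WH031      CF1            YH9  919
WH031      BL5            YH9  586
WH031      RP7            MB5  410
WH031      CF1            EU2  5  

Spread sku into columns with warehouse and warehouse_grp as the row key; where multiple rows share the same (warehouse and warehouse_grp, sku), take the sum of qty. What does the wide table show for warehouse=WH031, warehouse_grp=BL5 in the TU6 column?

Rows with warehouse=WH031, warehouse_grp=BL5 and sku=TU6: qty values are 716, 346, 233, 520, 244.
716 + 346 + 233 + 520 + 244 = 2059.

2059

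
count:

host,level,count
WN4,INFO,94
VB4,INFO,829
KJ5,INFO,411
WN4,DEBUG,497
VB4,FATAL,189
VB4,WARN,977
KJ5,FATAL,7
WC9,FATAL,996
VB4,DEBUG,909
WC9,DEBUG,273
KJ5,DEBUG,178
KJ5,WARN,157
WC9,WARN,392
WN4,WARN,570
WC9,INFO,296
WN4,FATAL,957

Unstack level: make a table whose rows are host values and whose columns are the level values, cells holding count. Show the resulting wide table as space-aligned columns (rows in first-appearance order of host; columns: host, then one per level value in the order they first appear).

Columns: host plus the 4 distinct level values (INFO, DEBUG, FATAL, WARN).
For example, row WN4 column INFO takes count=94 from the long row (WN4, INFO).

host  INFO  DEBUG  FATAL  WARN
WN4   94    497    957    570 
VB4   829   909    189    977 
KJ5   411   178    7      157 
WC9   296   273    996    392 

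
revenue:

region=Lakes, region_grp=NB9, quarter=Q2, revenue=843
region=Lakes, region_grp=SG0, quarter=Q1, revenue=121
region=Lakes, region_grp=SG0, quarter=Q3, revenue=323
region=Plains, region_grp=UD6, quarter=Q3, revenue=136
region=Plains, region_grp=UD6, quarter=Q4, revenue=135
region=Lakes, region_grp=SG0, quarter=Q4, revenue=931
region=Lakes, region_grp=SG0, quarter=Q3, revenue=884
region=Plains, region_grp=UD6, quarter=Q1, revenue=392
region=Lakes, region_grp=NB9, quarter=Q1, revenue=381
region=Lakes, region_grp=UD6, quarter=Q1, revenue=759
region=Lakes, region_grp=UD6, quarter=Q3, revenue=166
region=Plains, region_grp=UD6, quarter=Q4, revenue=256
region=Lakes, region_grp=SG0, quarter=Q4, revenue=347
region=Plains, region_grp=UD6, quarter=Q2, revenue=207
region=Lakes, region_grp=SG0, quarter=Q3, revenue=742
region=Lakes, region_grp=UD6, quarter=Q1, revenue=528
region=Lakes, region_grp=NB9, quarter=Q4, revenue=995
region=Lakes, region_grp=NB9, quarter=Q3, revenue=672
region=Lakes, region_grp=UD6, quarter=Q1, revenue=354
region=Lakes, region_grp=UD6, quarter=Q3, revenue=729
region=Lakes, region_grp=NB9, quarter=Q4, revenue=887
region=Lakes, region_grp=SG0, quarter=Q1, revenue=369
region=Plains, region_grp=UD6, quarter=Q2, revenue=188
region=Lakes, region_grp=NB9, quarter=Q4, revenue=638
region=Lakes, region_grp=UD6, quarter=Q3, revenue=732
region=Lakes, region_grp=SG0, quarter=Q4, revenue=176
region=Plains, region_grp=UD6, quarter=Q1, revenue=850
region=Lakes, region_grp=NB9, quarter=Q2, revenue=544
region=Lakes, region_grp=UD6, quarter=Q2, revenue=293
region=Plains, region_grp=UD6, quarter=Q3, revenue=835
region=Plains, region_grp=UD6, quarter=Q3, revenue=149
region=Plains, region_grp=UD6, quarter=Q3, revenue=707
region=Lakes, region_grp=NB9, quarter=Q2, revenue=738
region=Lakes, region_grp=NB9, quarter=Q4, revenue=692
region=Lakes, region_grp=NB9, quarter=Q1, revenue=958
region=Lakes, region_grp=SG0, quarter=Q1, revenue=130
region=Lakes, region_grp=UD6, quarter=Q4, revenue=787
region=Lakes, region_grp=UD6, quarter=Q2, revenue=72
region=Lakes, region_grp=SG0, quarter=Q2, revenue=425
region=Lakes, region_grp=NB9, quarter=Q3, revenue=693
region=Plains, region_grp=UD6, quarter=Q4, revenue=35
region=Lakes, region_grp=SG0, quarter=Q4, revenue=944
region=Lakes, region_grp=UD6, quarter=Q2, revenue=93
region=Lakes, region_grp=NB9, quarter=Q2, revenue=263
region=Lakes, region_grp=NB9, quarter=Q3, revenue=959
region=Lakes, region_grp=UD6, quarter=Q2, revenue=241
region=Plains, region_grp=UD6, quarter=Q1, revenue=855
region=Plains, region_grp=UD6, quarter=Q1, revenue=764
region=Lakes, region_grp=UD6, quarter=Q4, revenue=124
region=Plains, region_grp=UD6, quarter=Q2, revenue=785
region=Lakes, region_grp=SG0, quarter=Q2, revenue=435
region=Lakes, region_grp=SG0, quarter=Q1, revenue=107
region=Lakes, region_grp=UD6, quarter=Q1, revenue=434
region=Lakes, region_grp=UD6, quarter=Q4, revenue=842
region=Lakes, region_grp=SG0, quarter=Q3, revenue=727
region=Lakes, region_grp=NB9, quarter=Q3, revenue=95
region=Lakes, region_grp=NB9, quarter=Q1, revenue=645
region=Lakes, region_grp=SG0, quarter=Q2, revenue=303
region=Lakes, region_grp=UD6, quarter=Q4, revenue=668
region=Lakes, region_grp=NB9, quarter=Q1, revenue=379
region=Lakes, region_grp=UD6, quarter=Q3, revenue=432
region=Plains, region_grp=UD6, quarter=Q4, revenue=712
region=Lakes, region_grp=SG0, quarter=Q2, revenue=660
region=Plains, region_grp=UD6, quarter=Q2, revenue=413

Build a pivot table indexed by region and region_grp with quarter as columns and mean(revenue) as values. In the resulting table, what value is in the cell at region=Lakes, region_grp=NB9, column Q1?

Rows with region=Lakes, region_grp=NB9 and quarter=Q1: revenue values are 381, 958, 645, 379.
(381 + 958 + 645 + 379) / 4 = 590.75.

590.75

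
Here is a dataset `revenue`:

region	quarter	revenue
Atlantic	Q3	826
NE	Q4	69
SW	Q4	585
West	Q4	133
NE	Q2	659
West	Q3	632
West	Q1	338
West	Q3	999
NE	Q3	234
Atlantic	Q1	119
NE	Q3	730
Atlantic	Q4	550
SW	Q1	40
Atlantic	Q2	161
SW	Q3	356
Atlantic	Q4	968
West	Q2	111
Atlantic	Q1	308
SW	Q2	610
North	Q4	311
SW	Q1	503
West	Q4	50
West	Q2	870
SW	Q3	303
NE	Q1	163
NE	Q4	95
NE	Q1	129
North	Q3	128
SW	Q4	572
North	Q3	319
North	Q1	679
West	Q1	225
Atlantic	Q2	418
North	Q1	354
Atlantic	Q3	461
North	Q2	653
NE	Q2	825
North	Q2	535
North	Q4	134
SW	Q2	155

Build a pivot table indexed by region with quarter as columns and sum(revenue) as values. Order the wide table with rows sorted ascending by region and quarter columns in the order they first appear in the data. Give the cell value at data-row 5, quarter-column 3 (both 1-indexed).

981

With rows sorted ascending by region, row 5 is region=West. quarter columns in first-appearance order: Q3, Q4, Q2, Q1; column 3 is Q2.
Long rows with region=West, quarter=Q2: 111 + 870 = 981.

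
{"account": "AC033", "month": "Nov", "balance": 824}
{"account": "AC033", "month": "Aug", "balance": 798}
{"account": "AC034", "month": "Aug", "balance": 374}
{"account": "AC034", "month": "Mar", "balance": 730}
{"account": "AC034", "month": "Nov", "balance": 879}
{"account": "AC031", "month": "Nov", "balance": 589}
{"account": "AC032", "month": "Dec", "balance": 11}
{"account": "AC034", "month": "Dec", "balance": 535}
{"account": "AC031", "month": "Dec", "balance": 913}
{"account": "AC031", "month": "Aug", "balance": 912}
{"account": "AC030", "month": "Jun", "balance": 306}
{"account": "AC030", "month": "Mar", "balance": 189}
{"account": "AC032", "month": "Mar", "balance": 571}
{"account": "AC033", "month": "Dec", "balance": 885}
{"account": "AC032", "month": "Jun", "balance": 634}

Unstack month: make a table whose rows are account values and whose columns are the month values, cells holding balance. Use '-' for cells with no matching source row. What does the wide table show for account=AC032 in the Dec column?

11

The long row with account=AC032, month=Dec has balance=11.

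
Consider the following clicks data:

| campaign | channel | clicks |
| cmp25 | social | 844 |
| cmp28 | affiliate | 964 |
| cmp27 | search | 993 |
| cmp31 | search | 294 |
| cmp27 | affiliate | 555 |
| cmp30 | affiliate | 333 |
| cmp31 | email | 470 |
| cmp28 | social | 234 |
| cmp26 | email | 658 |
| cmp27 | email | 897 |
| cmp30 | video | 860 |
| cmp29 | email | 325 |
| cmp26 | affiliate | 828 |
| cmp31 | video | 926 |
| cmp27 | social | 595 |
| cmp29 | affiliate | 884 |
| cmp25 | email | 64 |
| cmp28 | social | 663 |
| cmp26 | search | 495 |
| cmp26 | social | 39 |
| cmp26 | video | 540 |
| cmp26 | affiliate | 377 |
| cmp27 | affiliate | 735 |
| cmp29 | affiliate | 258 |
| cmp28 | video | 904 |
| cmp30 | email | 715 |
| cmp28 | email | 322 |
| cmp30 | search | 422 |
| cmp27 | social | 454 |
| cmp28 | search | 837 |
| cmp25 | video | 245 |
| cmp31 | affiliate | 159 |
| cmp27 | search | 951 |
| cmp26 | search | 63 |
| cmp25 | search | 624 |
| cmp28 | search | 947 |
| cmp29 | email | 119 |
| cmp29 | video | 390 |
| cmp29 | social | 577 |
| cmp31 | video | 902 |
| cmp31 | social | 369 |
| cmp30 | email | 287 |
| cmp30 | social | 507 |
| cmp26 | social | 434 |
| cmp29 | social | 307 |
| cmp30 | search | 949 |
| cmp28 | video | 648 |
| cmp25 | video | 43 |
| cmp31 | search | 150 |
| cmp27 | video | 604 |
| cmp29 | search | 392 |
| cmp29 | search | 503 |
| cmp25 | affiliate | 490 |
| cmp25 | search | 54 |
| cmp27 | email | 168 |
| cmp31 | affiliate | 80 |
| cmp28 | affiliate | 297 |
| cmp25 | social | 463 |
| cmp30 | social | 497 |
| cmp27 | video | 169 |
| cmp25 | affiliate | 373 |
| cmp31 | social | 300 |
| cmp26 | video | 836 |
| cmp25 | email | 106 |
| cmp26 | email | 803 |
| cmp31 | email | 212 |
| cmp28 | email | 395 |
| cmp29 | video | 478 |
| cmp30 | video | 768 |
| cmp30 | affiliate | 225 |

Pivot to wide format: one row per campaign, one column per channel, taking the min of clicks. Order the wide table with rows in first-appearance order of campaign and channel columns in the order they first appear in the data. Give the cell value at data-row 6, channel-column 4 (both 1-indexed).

With rows in first-appearance order of campaign, row 6 is campaign=cmp26. channel columns in first-appearance order: social, affiliate, search, email, video; column 4 is email.
Long rows with campaign=cmp26, channel=email: min(658, 803) = 658.

658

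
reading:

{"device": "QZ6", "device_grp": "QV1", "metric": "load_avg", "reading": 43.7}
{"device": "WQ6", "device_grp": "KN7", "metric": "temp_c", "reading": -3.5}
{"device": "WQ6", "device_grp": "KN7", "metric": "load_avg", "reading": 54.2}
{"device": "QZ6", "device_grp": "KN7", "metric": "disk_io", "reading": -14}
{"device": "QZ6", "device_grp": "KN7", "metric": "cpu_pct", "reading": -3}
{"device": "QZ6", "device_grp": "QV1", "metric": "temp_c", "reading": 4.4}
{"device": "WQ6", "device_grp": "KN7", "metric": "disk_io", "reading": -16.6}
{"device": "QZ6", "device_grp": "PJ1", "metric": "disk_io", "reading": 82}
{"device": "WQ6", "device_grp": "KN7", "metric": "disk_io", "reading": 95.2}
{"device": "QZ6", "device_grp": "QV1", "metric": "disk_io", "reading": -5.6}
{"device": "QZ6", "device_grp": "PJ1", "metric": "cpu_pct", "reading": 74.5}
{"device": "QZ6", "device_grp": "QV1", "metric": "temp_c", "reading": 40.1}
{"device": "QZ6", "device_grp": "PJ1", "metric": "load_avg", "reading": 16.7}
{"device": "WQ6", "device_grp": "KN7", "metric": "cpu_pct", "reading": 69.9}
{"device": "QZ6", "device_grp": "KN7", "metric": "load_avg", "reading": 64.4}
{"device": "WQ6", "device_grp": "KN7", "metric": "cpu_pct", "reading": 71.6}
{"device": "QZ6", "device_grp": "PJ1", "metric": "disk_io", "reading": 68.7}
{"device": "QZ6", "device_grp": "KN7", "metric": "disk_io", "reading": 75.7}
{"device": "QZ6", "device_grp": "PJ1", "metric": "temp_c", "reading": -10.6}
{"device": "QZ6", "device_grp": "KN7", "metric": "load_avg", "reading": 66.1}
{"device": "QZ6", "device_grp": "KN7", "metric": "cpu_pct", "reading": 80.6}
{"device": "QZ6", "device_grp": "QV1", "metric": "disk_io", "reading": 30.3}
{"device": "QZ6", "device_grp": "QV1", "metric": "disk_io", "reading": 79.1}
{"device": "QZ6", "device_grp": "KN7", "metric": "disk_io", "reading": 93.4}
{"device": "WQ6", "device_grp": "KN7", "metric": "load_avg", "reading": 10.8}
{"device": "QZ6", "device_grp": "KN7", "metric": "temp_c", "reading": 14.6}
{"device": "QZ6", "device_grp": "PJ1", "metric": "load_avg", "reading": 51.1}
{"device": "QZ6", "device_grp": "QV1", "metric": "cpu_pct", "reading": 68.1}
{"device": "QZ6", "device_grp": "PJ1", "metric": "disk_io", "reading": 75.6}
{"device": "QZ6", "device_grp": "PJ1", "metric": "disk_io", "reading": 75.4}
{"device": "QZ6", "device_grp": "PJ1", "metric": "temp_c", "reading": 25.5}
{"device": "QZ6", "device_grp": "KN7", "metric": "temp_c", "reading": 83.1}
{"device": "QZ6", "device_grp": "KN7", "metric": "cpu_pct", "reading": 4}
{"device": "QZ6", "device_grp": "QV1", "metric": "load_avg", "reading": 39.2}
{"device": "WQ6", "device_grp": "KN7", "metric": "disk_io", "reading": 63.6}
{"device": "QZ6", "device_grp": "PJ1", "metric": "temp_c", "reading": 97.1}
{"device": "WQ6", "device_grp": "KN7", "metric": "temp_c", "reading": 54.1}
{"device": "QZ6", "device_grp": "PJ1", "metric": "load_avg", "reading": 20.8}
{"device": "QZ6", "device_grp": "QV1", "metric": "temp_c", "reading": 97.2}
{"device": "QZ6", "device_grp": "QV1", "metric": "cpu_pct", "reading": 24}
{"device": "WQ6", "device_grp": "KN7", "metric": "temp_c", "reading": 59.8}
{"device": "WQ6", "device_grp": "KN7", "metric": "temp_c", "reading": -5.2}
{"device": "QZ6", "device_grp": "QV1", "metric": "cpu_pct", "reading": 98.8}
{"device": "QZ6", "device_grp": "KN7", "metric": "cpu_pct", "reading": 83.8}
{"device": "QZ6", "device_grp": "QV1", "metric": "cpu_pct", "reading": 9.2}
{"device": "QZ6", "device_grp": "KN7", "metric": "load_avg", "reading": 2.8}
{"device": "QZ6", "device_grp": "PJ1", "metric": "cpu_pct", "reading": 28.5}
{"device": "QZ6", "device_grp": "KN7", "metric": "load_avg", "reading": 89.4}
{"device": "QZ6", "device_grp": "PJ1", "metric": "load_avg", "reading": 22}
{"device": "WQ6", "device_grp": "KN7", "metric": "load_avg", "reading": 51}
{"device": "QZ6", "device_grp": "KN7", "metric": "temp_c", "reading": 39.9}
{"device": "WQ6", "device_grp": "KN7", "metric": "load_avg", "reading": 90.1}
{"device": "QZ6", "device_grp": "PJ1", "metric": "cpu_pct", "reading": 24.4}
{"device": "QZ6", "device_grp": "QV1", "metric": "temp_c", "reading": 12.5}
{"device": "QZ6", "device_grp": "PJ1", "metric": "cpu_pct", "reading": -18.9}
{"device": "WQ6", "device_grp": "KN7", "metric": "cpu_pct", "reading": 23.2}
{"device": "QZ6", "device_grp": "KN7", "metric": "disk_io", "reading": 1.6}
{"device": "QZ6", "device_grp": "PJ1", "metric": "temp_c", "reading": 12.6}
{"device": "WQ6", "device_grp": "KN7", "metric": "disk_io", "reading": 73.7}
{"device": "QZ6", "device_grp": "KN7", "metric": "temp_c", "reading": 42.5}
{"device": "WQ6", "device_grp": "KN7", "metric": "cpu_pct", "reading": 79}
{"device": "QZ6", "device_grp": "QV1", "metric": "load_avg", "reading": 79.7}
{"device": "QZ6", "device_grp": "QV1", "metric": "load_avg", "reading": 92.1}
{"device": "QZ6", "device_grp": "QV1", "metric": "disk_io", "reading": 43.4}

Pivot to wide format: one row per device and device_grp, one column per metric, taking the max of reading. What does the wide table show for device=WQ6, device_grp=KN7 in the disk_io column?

Rows with device=WQ6, device_grp=KN7 and metric=disk_io: reading values are -16.6, 95.2, 63.6, 73.7.
max(-16.6, 95.2, 63.6, 73.7) = 95.2.

95.2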